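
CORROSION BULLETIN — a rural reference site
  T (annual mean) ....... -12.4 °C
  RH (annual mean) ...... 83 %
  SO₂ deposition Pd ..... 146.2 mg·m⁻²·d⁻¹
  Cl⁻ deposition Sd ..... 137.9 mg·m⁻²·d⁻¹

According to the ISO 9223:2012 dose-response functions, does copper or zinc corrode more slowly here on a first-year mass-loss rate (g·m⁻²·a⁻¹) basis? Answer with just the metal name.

copper: f(T) = +0.126·(T−10) [T≤10 °C] = -2.8224
  SO₂ term: 0.0053·146.2^0.26·exp(0.059·83-2.8224) = 0.1542
  Sd branch = 0.01025·Sd^0.27·e^(0.036·RH+0.049·T) = 0.419 μm/a
  r_corr = 0.1542 + 0.419 = 0.5732 μm/a
  mass loss = 0.5732 μm/a × 8.96 g/cm³ = 5.136 g·m⁻²·a⁻¹
zinc: temperature factor f = +0.038·(-22.4) = -0.8512
  SO₂ term: 0.0129·146.2^0.44·exp(0.046·83-0.8512) = 2.247
  Cl⁻ term: 0.0175·137.9^0.57·exp(0.008·83+0.085·-12.4) = 0.1964
  r_corr = 2.247 + 0.1964 = 2.444 μm/a
  mass loss = 2.444 μm/a × 7.14 g/cm³ = 17.45 g·m⁻²·a⁻¹
Ordering by g·m⁻²·a⁻¹: zinc (17.4) > copper (5.14)

copper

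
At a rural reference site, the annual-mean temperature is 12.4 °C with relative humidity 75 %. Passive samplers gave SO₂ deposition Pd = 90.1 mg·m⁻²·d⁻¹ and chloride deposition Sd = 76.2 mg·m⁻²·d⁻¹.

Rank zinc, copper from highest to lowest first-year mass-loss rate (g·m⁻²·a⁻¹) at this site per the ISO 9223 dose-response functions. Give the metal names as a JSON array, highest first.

["zinc", "copper"]

zinc: f(T) = -0.071·(T−10) [T>10 °C] = -0.1704
  SO₂ term: 0.0129·90.1^0.44·exp(0.046·75-0.1704) = 2.483
  Sd branch = 0.0175·Sd^0.57·e^(0.008·RH+0.085·T) = 1.082 μm/a
  sum: 2.483 + 1.082 → r_corr = 3.565 μm/a
  mass loss = 3.565 μm/a × 7.14 g/cm³ = 25.45 g·m⁻²·a⁻¹
copper: f(T) = -0.080·(T−10) [T>10 °C] = -0.1920
  Pd branch = 0.0053·Pd^0.26·e^(0.059·RH+f) = 1.177 μm/a
  Cl⁻ term: 0.01025·76.2^0.27·exp(0.036·75+0.049·12.4) = 0.9022
  sum: 1.177 + 0.9022 → r_corr = 2.08 μm/a
  mass loss = 2.08 μm/a × 8.96 g/cm³ = 18.63 g·m⁻²·a⁻¹
Ordering by g·m⁻²·a⁻¹: zinc (25.5) > copper (18.6)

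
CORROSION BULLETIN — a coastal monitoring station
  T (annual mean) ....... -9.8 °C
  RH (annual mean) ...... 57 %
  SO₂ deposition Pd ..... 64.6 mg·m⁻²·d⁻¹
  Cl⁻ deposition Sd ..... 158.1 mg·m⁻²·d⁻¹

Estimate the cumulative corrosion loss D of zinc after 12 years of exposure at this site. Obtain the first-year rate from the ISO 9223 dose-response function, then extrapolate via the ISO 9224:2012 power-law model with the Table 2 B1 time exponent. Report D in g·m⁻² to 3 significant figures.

D(12) = 39.8 g·m⁻²

zinc: f(T) = +0.038·(T−10) [T≤10 °C] = -0.7524
  sulphur-dioxide contribution → 0.5237 μm/a
  chloride contribution → 0.2151 μm/a
  ⇒ r_corr(zinc) = 0.7388 μm/a
Long-term exponent b (ISO 9224 Table 2, B1) = 0.813
  D(12) = 0.7388 × 12^0.813 = 0.7388 × 7.54 = 5.571 μm
  Mass loss = 5.571 μm × 7.14 g/cm³ = 39.77 g·m⁻²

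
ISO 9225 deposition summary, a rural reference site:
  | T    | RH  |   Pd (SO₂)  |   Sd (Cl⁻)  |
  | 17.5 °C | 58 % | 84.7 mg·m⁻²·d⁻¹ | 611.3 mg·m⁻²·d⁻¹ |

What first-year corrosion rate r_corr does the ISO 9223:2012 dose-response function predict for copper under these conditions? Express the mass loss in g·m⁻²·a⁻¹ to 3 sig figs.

copper: temperature factor f = -0.080·(7.5) = -0.6000
  sulphur-dioxide contribution → 0.2826 μm/a
  chloride contribution → 1.102 μm/a
  total first-year rate 1.385 μm/a
Convert to mass loss: 1.385 μm/a × 8.96 g/cm³ = 12.41 g·m⁻²·a⁻¹

r_corr = 12.4 g·m⁻²·a⁻¹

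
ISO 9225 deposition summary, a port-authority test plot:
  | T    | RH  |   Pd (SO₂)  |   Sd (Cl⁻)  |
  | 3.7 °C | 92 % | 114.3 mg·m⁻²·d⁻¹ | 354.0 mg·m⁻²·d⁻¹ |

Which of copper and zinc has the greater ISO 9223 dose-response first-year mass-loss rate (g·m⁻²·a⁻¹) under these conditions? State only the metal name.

zinc

copper: T≤10 °C ⇒ hinge +0.126·(3.7−10) = -0.7938
  SO₂ term: 0.0053·114.3^0.26·exp(0.059·92-0.7938) = 1.871
  Cl⁻ term: 0.01025·354.0^0.27·exp(0.036·92+0.049·3.7) = 1.645
  sum: 1.871 + 1.645 → r_corr = 3.515 μm/a
  mass loss = 3.515 μm/a × 8.96 g/cm³ = 31.5 g·m⁻²·a⁻¹
zinc: temperature factor f = +0.038·(-6.3) = -0.2394
  SO₂ term: 0.0129·114.3^0.44·exp(0.046·92-0.2394) = 5.625
  Sd branch = 0.0175·Sd^0.57·e^(0.008·RH+0.085·T) = 1.42 μm/a
  r_corr = 5.625 + 1.42 = 7.044 μm/a
  mass loss = 7.044 μm/a × 7.14 g/cm³ = 50.3 g·m⁻²·a⁻¹
Ordering by g·m⁻²·a⁻¹: zinc (50.3) > copper (31.5)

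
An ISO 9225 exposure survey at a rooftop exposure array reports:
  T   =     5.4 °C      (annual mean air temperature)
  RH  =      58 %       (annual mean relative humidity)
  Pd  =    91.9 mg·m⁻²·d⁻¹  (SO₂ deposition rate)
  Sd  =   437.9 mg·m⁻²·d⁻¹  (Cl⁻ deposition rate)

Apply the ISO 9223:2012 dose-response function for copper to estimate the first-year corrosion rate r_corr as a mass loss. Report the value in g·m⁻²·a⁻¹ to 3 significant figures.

r_corr = 7.63 g·m⁻²·a⁻¹

copper: T≤10 °C ⇒ hinge +0.126·(5.4−10) = -0.5796
  SO₂ term: 0.0053·91.9^0.26·exp(0.059·58-0.5796) = 0.2946
  Sd branch = 0.01025·Sd^0.27·e^(0.036·RH+0.049·T) = 0.5567 μm/a
  sum: 0.2946 + 0.5567 → r_corr = 0.8513 μm/a
Convert to mass loss: 0.8513 μm/a × 8.96 g/cm³ = 7.627 g·m⁻²·a⁻¹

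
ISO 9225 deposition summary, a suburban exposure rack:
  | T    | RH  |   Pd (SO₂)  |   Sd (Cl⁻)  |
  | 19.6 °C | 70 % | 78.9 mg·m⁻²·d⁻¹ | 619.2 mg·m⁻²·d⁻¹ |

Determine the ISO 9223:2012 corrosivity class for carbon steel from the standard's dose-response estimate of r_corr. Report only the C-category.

carbon steel: f(T) = -0.054·(T−10) [T>10 °C] = -0.5184
  sulphur-dioxide contribution → 41.43 μm/a
  chloride contribution → 121.1 μm/a
  total first-year rate 162.6 μm/a
Category bounds: 80…200 μm/a bracket r_corr ⇒ C5

C5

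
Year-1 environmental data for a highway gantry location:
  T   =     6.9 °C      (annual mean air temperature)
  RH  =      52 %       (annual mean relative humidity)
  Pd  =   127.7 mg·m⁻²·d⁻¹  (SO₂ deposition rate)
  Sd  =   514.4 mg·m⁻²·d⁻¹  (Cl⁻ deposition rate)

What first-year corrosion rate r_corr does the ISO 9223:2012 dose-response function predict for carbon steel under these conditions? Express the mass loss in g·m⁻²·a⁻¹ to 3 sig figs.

r_corr = 589 g·m⁻²·a⁻¹

carbon steel: temperature factor f = +0.150·(-3.1) = -0.4650
  sulphur-dioxide contribution → 39.17 μm/a
  chloride contribution → 35.87 μm/a
  ⇒ r_corr(carbon steel) = 75.04 μm/a
Convert to mass loss: 75.04 μm/a × 7.85 g/cm³ = 589 g·m⁻²·a⁻¹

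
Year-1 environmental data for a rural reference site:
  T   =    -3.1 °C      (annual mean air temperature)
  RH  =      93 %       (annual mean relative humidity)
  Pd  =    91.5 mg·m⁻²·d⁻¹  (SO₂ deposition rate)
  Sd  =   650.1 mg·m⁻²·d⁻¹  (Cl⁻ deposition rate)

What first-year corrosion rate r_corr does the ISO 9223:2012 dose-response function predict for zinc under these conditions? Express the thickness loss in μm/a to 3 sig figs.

zinc: temperature factor f = +0.038·(-13.1) = -0.4978
  Pd branch = 0.0129·Pd^0.44·e^(0.046·RH+f) = 4.124 μm/a
  Sd branch = 0.0175·Sd^0.57·e^(0.008·RH+0.085·T) = 1.135 μm/a
  r_corr = 4.124 + 1.135 = 5.259 μm/a

r_corr = 5.26 μm/a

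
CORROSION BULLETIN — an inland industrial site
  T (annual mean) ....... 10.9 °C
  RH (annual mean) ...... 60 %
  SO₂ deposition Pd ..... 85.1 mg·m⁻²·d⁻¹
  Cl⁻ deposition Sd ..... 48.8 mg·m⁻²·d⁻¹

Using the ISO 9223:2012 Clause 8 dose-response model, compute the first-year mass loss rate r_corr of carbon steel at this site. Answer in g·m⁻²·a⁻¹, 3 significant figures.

carbon steel: temperature factor f = -0.054·(0.9) = -0.0486
  Pd branch = 1.77·Pd^0.52·e^(0.02·RH+f) = 56.44 μm/a
  Cl⁻ term: 0.102·48.8^0.62·exp(0.033·60+0.04·10.9) = 12.73
  sum: 56.44 + 12.73 → r_corr = 69.17 μm/a
Convert to mass loss: 69.17 μm/a × 7.85 g/cm³ = 542.9 g·m⁻²·a⁻¹

r_corr = 543 g·m⁻²·a⁻¹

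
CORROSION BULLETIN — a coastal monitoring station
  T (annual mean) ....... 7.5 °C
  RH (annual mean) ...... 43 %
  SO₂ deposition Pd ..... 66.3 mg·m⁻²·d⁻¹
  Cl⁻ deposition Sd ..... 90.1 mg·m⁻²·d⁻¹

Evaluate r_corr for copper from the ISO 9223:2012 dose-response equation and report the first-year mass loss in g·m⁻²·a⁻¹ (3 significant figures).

r_corr = 3.41 g·m⁻²·a⁻¹

copper: T≤10 °C ⇒ hinge +0.126·(7.5−10) = -0.3150
  sulphur-dioxide contribution → 0.1455 μm/a
  chloride contribution → 0.2346 μm/a
  total first-year rate 0.3801 μm/a
Convert to mass loss: 0.3801 μm/a × 8.96 g/cm³ = 3.406 g·m⁻²·a⁻¹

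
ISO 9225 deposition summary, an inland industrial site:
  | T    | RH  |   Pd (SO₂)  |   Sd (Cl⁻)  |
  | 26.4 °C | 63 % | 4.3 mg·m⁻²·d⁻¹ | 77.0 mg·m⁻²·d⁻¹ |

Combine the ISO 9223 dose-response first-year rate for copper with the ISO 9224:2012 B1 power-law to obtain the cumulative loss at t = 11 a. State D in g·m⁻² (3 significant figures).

copper: temperature factor f = -0.080·(16.4) = -1.3120
  sulphur-dioxide contribution → 0.08579 μm/a
  chloride contribution → 1.166 μm/a
  total first-year rate 1.252 μm/a
Long-term exponent b (ISO 9224 Table 2, B1) = 0.667
  D(11) = 1.252 × 11^0.667 = 1.252 × 4.95 = 6.199 μm
  Mass loss = 6.199 μm × 8.96 g/cm³ = 55.54 g·m⁻²

D(11) = 55.5 g·m⁻²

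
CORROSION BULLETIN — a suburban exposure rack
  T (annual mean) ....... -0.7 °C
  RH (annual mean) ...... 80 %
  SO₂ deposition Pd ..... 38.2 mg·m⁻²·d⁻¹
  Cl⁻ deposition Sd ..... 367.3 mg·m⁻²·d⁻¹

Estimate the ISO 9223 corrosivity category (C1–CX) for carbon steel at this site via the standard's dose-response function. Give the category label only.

carbon steel: f(T) = +0.150·(T−10) [T≤10 °C] = -1.6050
  SO₂ term: 1.77·38.2^0.52·exp(0.02·80-1.6050) = 11.71
  Cl⁻ term: 0.102·367.3^0.62·exp(0.033·80+0.04·-0.7) = 54.11
  sum: 11.71 + 54.11 → r_corr = 65.82 μm/a
65.8 μm/a falls in (50, 80] for carbon steel → category C4

C4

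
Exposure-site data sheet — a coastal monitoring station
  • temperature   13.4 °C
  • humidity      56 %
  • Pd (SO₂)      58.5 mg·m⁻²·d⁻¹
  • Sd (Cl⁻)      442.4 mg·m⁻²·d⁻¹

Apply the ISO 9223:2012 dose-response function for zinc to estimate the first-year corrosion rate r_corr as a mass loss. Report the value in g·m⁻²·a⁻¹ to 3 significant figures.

zinc: temperature factor f = -0.071·(3.4) = -0.2414
  SO₂ term: 0.0129·58.5^0.44·exp(0.046·56-0.2414) = 0.7981
  Cl⁻ term: 0.0175·442.4^0.57·exp(0.008·56+0.085·13.4) = 2.757
  r_corr = 0.7981 + 2.757 = 3.555 μm/a
Convert to mass loss: 3.555 μm/a × 7.14 g/cm³ = 25.38 g·m⁻²·a⁻¹

r_corr = 25.4 g·m⁻²·a⁻¹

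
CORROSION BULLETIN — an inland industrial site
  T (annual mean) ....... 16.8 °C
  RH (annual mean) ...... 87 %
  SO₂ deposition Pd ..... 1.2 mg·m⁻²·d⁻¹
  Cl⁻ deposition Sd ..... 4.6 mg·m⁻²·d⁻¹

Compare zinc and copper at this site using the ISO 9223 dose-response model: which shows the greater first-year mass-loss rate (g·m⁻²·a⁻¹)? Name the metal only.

zinc: T>10 °C ⇒ hinge -0.071·(16.8−10) = -0.4828
  Pd branch = 0.0129·Pd^0.44·e^(0.046·RH+f) = 0.4718 μm/a
  Cl⁻ term: 0.0175·4.6^0.57·exp(0.008·87+0.085·16.8) = 0.3493
  r_corr = 0.4718 + 0.3493 = 0.8212 μm/a
  mass loss = 0.8212 μm/a × 7.14 g/cm³ = 5.863 g·m⁻²·a⁻¹
copper: f(T) = -0.080·(T−10) [T>10 °C] = -0.5440
  SO₂ term: 0.0053·1.2^0.26·exp(0.059·87-0.5440) = 0.5468
  Cl⁻ term: 0.01025·4.6^0.27·exp(0.036·87+0.049·16.8) = 0.808
  sum: 0.5468 + 0.808 → r_corr = 1.355 μm/a
  mass loss = 1.355 μm/a × 8.96 g/cm³ = 12.14 g·m⁻²·a⁻¹
Ordering by g·m⁻²·a⁻¹: copper (12.1) > zinc (5.86)

copper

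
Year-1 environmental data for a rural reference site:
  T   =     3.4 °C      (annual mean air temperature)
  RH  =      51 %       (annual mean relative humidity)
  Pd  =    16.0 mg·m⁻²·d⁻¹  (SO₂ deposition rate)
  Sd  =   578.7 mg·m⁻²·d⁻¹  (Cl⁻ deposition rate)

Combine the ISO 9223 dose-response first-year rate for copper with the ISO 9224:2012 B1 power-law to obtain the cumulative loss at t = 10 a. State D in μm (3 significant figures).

copper: T≤10 °C ⇒ hinge +0.126·(3.4−10) = -0.8316
  Pd branch = 0.0053·Pd^0.26·e^(0.059·RH+f) = 0.09616 μm/a
  Cl⁻ term: 0.01025·578.7^0.27·exp(0.036·51+0.049·3.4) = 0.423
  r_corr = 0.09616 + 0.423 = 0.5191 μm/a
ISO 9224: D(t) = r_corr · t^b with b = 0.667 (copper, B1)
  D(10) = 0.5191 × 10^0.667 = 0.5191 × 4.645 = 2.411 μm

D(10) = 2.41 μm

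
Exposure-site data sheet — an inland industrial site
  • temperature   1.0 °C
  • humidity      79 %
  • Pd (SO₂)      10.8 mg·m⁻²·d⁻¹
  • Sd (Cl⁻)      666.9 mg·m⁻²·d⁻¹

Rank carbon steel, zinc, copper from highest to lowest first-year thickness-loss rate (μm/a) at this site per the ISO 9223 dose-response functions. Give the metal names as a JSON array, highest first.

["carbon steel", "zinc", "copper"]

carbon steel: T≤10 °C ⇒ hinge +0.150·(1.0−10) = -1.3500
  Pd branch = 1.77·Pd^0.52·e^(0.02·RH+f) = 7.678 μm/a
  Cl⁻ term: 0.102·666.9^0.62·exp(0.033·79+0.04·1.0) = 81.11
  sum: 7.678 + 81.11 → r_corr = 88.79 μm/a
zinc: temperature factor f = +0.038·(-9.0) = -0.3420
  SO₂ term: 0.0129·10.8^0.44·exp(0.046·79-0.3420) = 0.9885
  Sd branch = 0.0175·Sd^0.57·e^(0.008·RH+0.085·T) = 1.459 μm/a
  sum: 0.9885 + 1.459 → r_corr = 2.448 μm/a
copper: temperature factor f = +0.126·(-9.0) = -1.1340
  SO₂ term: 0.0053·10.8^0.26·exp(0.059·79-1.1340) = 0.3348
  Sd branch = 0.01025·Sd^0.27·e^(0.036·RH+0.049·T) = 1.071 μm/a
  sum: 0.3348 + 1.071 → r_corr = 1.405 μm/a
Ordering by μm/a: carbon steel (88.8) > zinc (2.45) > copper (1.41)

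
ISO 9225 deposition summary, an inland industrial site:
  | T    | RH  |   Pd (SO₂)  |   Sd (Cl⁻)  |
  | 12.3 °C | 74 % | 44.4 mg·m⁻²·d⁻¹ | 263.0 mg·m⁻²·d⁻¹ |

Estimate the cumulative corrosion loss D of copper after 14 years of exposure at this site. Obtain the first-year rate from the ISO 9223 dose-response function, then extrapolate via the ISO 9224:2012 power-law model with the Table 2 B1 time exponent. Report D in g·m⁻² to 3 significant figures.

D(14) = 112 g·m⁻²

copper: temperature factor f = -0.080·(2.3) = -0.1840
  sulphur-dioxide contribution → 0.9307 μm/a
  chloride contribution → 1.21 μm/a
  ⇒ r_corr(copper) = 2.141 μm/a
Long-term exponent b (ISO 9224 Table 2, B1) = 0.667
  D(14) = 2.141 × 14^0.667 = 2.141 × 5.814 = 12.45 μm
  Mass loss = 12.45 μm × 8.96 g/cm³ = 111.5 g·m⁻²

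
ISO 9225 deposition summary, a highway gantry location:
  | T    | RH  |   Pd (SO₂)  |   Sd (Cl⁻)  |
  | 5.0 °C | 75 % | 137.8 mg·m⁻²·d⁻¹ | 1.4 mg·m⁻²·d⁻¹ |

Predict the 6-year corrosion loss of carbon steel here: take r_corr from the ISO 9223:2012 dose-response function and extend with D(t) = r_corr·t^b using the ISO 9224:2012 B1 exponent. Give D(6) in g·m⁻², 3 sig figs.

carbon steel: f(T) = +0.150·(T−10) [T≤10 °C] = -0.7500
  Pd branch = 1.77·Pd^0.52·e^(0.02·RH+f) = 48.54 μm/a
  Sd branch = 0.102·Sd^0.62·e^(0.033·RH+0.04·T) = 1.824 μm/a
  r_corr = 48.54 + 1.824 = 50.36 μm/a
Power-law: D(6) = r_corr · 6^0.523
  D(6) = 50.36 × 6^0.523 = 50.36 × 2.553 = 128.6 μm
  Mass loss = 128.6 μm × 7.85 g/cm³ = 1009 g·m⁻²

D(6) = 1.01e+03 g·m⁻²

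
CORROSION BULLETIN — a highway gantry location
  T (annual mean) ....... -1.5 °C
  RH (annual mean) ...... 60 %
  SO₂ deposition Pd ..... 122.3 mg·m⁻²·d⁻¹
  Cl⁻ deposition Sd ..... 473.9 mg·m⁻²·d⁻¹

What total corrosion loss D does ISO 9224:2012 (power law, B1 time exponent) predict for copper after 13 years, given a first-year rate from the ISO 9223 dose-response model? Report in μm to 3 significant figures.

D(13) = 3.24 μm

copper: T≤10 °C ⇒ hinge +0.126·(-1.5−10) = -1.4490
  sulphur-dioxide contribution → 0.1497 μm/a
  chloride contribution → 0.4358 μm/a
  ⇒ r_corr(copper) = 0.5855 μm/a
ISO 9224: D(t) = r_corr · t^b with b = 0.667 (copper, B1)
  D(13) = 0.5855 × 13^0.667 = 0.5855 × 5.534 = 3.24 μm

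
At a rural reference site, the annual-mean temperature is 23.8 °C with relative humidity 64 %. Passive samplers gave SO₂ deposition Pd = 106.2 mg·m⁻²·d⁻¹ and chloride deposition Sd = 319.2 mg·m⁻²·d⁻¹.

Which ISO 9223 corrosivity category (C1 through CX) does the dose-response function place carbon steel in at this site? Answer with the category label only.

C5

carbon steel: temperature factor f = -0.054·(13.8) = -0.7452
  Pd branch = 1.77·Pd^0.52·e^(0.02·RH+f) = 34.18 μm/a
  Sd branch = 0.102·Sd^0.62·e^(0.033·RH+0.04·T) = 77.95 μm/a
  r_corr = 34.18 + 77.95 = 112.1 μm/a
Category bounds: 80…200 μm/a bracket r_corr ⇒ C5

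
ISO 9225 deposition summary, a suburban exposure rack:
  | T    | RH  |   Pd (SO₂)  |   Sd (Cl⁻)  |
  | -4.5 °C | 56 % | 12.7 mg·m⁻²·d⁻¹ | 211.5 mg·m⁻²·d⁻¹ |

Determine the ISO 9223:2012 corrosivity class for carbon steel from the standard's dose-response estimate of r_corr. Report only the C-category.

C2

carbon steel: f(T) = +0.150·(T−10) [T≤10 °C] = -2.1750
  Pd branch = 1.77·Pd^0.52·e^(0.02·RH+f) = 2.311 μm/a
  Sd branch = 0.102·Sd^0.62·e^(0.033·RH+0.04·T) = 14.95 μm/a
  sum: 2.311 + 14.95 → r_corr = 17.26 μm/a
Category bounds: 1.3…25 μm/a bracket r_corr ⇒ C2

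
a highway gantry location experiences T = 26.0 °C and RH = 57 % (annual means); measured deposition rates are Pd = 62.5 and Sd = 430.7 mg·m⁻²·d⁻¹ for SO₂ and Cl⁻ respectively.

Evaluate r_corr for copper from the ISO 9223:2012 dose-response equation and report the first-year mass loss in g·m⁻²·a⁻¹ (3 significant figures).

copper: T>10 °C ⇒ hinge -0.080·(26.0−10) = -1.2800
  sulphur-dioxide contribution → 0.1247 μm/a
  chloride contribution → 1.467 μm/a
  ⇒ r_corr(copper) = 1.592 μm/a
Convert to mass loss: 1.592 μm/a × 8.96 g/cm³ = 14.26 g·m⁻²·a⁻¹

r_corr = 14.3 g·m⁻²·a⁻¹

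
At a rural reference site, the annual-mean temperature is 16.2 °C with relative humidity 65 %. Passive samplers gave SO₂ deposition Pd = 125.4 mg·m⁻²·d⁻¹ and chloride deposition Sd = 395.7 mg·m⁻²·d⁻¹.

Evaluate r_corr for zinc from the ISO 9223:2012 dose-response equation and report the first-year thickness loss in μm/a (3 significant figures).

r_corr = 4.91 μm/a

zinc: temperature factor f = -0.071·(6.2) = -0.4402
  SO₂ term: 0.0129·125.4^0.44·exp(0.046·65-0.4402) = 1.384
  Sd branch = 0.0175·Sd^0.57·e^(0.008·RH+0.085·T) = 3.527 μm/a
  r_corr = 1.384 + 3.527 = 4.911 μm/a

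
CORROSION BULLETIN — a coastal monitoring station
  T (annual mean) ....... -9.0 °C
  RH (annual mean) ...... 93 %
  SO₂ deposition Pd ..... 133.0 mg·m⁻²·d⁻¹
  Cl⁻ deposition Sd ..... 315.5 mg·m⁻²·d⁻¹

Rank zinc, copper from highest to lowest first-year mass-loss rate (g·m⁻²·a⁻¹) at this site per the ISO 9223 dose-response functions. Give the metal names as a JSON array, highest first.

zinc: T≤10 °C ⇒ hinge +0.038·(-9.0−10) = -0.7220
  SO₂ term: 0.0129·133.0^0.44·exp(0.046·93-0.7220) = 3.885
  Cl⁻ term: 0.0175·315.5^0.57·exp(0.008·93+0.085·-9.0) = 0.4554
  r_corr = 3.885 + 0.4554 = 4.341 μm/a
  mass loss = 4.341 μm/a × 7.14 g/cm³ = 30.99 g·m⁻²·a⁻¹
copper: f(T) = +0.126·(T−10) [T≤10 °C] = -2.3940
  Pd branch = 0.0053·Pd^0.26·e^(0.059·RH+f) = 0.4166 μm/a
  Sd branch = 0.01025·Sd^0.27·e^(0.036·RH+0.049·T) = 0.887 μm/a
  r_corr = 0.4166 + 0.887 = 1.304 μm/a
  mass loss = 1.304 μm/a × 8.96 g/cm³ = 11.68 g·m⁻²·a⁻¹
Ordering by g·m⁻²·a⁻¹: zinc (31) > copper (11.7)

["zinc", "copper"]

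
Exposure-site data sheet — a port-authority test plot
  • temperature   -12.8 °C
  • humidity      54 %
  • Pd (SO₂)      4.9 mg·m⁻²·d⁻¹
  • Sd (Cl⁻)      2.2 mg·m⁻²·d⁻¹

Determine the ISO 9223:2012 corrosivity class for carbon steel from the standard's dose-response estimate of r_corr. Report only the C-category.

carbon steel: f(T) = +0.150·(T−10) [T≤10 °C] = -3.4200
  sulphur-dioxide contribution → 0.3896 μm/a
  chloride contribution → 0.5922 μm/a
  ⇒ r_corr(carbon steel) = 0.9818 μm/a
Category bounds: 0…1.3 μm/a bracket r_corr ⇒ C1

C1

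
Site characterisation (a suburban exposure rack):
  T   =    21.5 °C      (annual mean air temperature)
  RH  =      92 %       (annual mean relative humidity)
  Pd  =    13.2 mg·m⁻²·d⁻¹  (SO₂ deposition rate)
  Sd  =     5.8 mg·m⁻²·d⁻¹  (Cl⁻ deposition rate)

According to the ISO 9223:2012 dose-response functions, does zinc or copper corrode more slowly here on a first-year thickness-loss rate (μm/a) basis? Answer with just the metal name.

zinc: temperature factor f = -0.071·(11.5) = -0.8165
  sulphur-dioxide contribution → 1.222 μm/a
  chloride contribution → 0.6187 μm/a
  ⇒ r_corr(zinc) = 1.84 μm/a
copper: T>10 °C ⇒ hinge -0.080·(21.5−10) = -0.9200
  sulphur-dioxide contribution → 0.9406 μm/a
  chloride contribution → 1.296 μm/a
  total first-year rate 2.237 μm/a
Ordering by μm/a: copper (2.24) > zinc (1.84)

zinc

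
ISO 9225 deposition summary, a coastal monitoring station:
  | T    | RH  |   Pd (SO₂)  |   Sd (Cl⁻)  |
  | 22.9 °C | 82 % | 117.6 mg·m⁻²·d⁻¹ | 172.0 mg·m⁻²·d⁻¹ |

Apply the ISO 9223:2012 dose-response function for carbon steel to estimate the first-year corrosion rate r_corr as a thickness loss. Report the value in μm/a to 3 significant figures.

r_corr = 147 μm/a

carbon steel: T>10 °C ⇒ hinge -0.054·(22.9−10) = -0.6966
  sulphur-dioxide contribution → 54.24 μm/a
  chloride contribution → 92.82 μm/a
  ⇒ r_corr(carbon steel) = 147.1 μm/a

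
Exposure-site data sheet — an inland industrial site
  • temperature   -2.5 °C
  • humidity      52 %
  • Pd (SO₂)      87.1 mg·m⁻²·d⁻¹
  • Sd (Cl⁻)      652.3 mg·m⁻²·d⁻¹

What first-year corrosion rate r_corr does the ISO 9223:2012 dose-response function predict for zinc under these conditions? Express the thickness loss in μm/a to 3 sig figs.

r_corr = 1.49 μm/a

zinc: temperature factor f = +0.038·(-12.5) = -0.4750
  SO₂ term: 0.0129·87.1^0.44·exp(0.046·52-0.4750) = 0.6262
  Sd branch = 0.0175·Sd^0.57·e^(0.008·RH+0.085·T) = 0.8623 μm/a
  r_corr = 0.6262 + 0.8623 = 1.489 μm/a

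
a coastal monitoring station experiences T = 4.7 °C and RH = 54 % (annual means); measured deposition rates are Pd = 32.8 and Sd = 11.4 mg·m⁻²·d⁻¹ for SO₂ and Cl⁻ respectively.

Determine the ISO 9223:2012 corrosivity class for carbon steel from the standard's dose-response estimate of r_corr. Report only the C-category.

carbon steel: temperature factor f = +0.150·(-5.3) = -0.7950
  Pd branch = 1.77·Pd^0.52·e^(0.02·RH+f) = 14.45 μm/a
  Sd branch = 0.102·Sd^0.62·e^(0.033·RH+0.04·T) = 3.307 μm/a
  sum: 14.45 + 3.307 → r_corr = 17.76 μm/a
ISO 9223 Table 2 (carbon steel): 1.3 < 17.8 ≤ 25 μm/a ⇒ C2

C2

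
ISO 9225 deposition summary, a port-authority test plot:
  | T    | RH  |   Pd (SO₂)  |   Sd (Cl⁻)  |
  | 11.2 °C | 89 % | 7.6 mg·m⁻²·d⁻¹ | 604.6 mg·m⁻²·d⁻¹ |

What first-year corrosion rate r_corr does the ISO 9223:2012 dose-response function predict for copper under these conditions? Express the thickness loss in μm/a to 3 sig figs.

r_corr = 4.02 μm/a

copper: T>10 °C ⇒ hinge -0.080·(11.2−10) = -0.0960
  sulphur-dioxide contribution → 1.556 μm/a
  chloride contribution → 2.463 μm/a
  total first-year rate 4.02 μm/a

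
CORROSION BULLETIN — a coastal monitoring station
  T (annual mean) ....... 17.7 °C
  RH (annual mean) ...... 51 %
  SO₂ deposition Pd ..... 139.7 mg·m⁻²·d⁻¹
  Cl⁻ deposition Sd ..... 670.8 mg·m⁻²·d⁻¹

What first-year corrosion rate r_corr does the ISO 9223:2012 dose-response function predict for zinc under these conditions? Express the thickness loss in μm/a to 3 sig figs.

r_corr = 5.52 μm/a

zinc: f(T) = -0.071·(T−10) [T>10 °C] = -0.5467
  sulphur-dioxide contribution → 0.6853 μm/a
  chloride contribution → 4.839 μm/a
  total first-year rate 5.525 μm/a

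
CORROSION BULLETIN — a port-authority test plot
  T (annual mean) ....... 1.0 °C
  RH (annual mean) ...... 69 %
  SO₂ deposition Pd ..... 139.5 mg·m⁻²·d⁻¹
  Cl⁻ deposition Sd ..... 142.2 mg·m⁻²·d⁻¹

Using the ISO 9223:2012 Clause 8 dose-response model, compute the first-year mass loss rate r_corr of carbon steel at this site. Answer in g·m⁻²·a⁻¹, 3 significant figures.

r_corr = 362 g·m⁻²·a⁻¹

carbon steel: T≤10 °C ⇒ hinge +0.150·(1.0−10) = -1.3500
  sulphur-dioxide contribution → 23.78 μm/a
  chloride contribution → 22.37 μm/a
  total first-year rate 46.15 μm/a
Convert to mass loss: 46.15 μm/a × 7.85 g/cm³ = 362.3 g·m⁻²·a⁻¹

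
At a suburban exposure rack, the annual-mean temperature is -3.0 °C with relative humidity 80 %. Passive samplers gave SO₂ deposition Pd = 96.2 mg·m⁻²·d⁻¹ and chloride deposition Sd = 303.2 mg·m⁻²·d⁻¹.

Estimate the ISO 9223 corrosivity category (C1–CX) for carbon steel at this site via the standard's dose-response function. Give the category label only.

carbon steel: temperature factor f = +0.150·(-13.0) = -1.9500
  SO₂ term: 1.77·96.2^0.52·exp(0.02·80-1.9500) = 13.4
  Cl⁻ term: 0.102·303.2^0.62·exp(0.033·80+0.04·-3.0) = 43.82
  r_corr = 13.4 + 43.82 = 57.23 μm/a
ISO 9223 Table 2 (carbon steel): 50 < 57.2 ≤ 80 μm/a ⇒ C4

C4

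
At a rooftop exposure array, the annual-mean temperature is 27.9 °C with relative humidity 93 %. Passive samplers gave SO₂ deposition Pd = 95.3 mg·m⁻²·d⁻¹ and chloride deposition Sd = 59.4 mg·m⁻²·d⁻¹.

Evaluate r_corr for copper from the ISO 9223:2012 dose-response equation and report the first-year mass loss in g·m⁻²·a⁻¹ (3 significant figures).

r_corr = 39.8 g·m⁻²·a⁻¹

copper: temperature factor f = -0.080·(17.9) = -1.4320
  Pd branch = 0.0053·Pd^0.26·e^(0.059·RH+f) = 0.9998 μm/a
  Cl⁻ term: 0.01025·59.4^0.27·exp(0.036·93+0.049·27.9) = 3.447
  sum: 0.9998 + 3.447 → r_corr = 4.446 μm/a
Convert to mass loss: 4.446 μm/a × 8.96 g/cm³ = 39.84 g·m⁻²·a⁻¹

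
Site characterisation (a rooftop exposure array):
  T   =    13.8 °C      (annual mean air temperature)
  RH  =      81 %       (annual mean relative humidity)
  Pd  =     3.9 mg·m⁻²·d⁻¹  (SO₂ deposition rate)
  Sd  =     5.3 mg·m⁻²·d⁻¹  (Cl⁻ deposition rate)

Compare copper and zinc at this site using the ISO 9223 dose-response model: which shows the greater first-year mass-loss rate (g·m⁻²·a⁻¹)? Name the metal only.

copper

copper: f(T) = -0.080·(T−10) [T>10 °C] = -0.3040
  SO₂ term: 0.0053·3.9^0.26·exp(0.059·81-0.3040) = 0.6629
  Cl⁻ term: 0.01025·5.3^0.27·exp(0.036·81+0.049·13.8) = 0.5839
  r_corr = 0.6629 + 0.5839 = 1.247 μm/a
  mass loss = 1.247 μm/a × 8.96 g/cm³ = 11.17 g·m⁻²·a⁻¹
zinc: f(T) = -0.071·(T−10) [T>10 °C] = -0.2698
  SO₂ term: 0.0129·3.9^0.44·exp(0.046·81-0.2698) = 0.7442
  Sd branch = 0.0175·Sd^0.57·e^(0.008·RH+0.085·T) = 0.2797 μm/a
  r_corr = 0.7442 + 0.2797 = 1.024 μm/a
  mass loss = 1.024 μm/a × 7.14 g/cm³ = 7.311 g·m⁻²·a⁻¹
Ordering by g·m⁻²·a⁻¹: copper (11.2) > zinc (7.31)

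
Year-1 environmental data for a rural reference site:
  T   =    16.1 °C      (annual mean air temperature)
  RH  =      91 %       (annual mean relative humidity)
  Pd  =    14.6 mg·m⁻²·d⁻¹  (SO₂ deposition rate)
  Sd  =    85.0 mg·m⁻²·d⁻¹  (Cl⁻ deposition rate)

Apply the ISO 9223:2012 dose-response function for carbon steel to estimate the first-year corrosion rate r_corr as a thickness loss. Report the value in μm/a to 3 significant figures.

carbon steel: temperature factor f = -0.054·(6.1) = -0.3294
  sulphur-dioxide contribution → 31.68 μm/a
  chloride contribution → 61.48 μm/a
  total first-year rate 93.16 μm/a

r_corr = 93.2 μm/a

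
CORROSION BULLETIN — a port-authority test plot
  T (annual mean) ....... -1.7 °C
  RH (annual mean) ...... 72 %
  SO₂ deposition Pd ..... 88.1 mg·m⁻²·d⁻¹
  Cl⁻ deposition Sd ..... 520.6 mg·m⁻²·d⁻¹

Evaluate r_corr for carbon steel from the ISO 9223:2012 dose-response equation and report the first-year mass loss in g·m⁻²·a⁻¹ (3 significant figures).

carbon steel: T≤10 °C ⇒ hinge +0.150·(-1.7−10) = -1.7550
  Pd branch = 1.77·Pd^0.52·e^(0.02·RH+f) = 13.26 μm/a
  Sd branch = 0.102·Sd^0.62·e^(0.033·RH+0.04·T) = 49.57 μm/a
  r_corr = 13.26 + 49.57 = 62.83 μm/a
Convert to mass loss: 62.83 μm/a × 7.85 g/cm³ = 493.2 g·m⁻²·a⁻¹

r_corr = 493 g·m⁻²·a⁻¹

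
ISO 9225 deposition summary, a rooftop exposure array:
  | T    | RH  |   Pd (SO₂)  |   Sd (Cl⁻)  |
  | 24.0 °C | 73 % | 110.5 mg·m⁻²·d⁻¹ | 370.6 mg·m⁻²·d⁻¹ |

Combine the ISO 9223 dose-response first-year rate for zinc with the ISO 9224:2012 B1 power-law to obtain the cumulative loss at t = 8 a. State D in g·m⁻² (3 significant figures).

D(8) = 314 g·m⁻²

zinc: temperature factor f = -0.071·(14.0) = -0.9940
  Pd branch = 0.0129·Pd^0.44·e^(0.046·RH+f) = 1.087 μm/a
  Cl⁻ term: 0.0175·370.6^0.57·exp(0.008·73+0.085·24.0) = 7.029
  r_corr = 1.087 + 7.029 = 8.116 μm/a
Long-term exponent b (ISO 9224 Table 2, B1) = 0.813
  D(8) = 8.116 × 8^0.813 = 8.116 × 5.423 = 44.01 μm
  Mass loss = 44.01 μm × 7.14 g/cm³ = 314.3 g·m⁻²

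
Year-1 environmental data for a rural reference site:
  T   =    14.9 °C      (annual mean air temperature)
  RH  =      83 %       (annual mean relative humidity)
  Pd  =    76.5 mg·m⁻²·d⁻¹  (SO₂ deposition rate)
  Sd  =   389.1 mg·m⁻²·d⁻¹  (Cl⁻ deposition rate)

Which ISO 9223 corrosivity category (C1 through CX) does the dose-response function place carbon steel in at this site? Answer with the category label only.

C5

carbon steel: T>10 °C ⇒ hinge -0.054·(14.9−10) = -0.2646
  Pd branch = 1.77·Pd^0.52·e^(0.02·RH+f) = 68.15 μm/a
  Sd branch = 0.102·Sd^0.62·e^(0.033·RH+0.04·T) = 115.6 μm/a
  r_corr = 68.15 + 115.6 = 183.7 μm/a
184 μm/a falls in (80, 200] for carbon steel → category C5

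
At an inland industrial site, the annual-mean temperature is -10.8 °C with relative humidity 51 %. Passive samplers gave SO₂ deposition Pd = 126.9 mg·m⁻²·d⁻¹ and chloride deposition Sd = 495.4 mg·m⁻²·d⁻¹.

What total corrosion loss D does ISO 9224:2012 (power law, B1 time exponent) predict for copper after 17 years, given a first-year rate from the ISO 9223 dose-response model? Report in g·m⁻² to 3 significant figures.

D(17) = 13.6 g·m⁻²

copper: T≤10 °C ⇒ hinge +0.126·(-10.8−10) = -2.6208
  SO₂ term: 0.0053·126.9^0.26·exp(0.059·51-2.6208) = 0.02753
  Sd branch = 0.01025·Sd^0.27·e^(0.036·RH+0.049·T) = 0.2023 μm/a
  sum: 0.02753 + 0.2023 → r_corr = 0.2298 μm/a
ISO 9224: D(t) = r_corr · t^b with b = 0.667 (copper, B1)
  D(17) = 0.2298 × 17^0.667 = 0.2298 × 6.618 = 1.521 μm
  Mass loss = 1.521 μm × 8.96 g/cm³ = 13.62 g·m⁻²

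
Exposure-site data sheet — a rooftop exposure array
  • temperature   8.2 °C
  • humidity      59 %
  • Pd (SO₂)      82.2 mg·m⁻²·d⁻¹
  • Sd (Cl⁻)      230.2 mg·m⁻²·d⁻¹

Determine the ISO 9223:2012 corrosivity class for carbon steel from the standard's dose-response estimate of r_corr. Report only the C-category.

carbon steel: f(T) = +0.150·(T−10) [T≤10 °C] = -0.2700
  SO₂ term: 1.77·82.2^0.52·exp(0.02·59-0.2700) = 43.54
  Sd branch = 0.102·Sd^0.62·e^(0.033·RH+0.04·T) = 28.92 μm/a
  r_corr = 43.54 + 28.92 = 72.46 μm/a
ISO 9223 Table 2 (carbon steel): 50 < 72.5 ≤ 80 μm/a ⇒ C4

C4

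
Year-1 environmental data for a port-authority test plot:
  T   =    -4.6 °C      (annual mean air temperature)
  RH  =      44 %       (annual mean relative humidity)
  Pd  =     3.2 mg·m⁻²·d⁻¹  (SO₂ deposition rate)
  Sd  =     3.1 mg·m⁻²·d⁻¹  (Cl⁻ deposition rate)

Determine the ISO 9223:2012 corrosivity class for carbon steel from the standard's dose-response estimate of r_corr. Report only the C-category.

carbon steel: T≤10 °C ⇒ hinge +0.150·(-4.6−10) = -2.1900
  sulphur-dioxide contribution → 0.8744 μm/a
  chloride contribution → 0.731 μm/a
  total first-year rate 1.605 μm/a
Category bounds: 1.3…25 μm/a bracket r_corr ⇒ C2

C2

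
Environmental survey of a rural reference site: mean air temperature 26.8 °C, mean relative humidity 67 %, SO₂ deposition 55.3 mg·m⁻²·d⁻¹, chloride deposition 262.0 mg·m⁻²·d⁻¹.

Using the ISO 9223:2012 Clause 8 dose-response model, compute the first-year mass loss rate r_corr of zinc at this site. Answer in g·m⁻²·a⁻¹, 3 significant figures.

r_corr = 53.4 g·m⁻²·a⁻¹

zinc: T>10 °C ⇒ hinge -0.071·(26.8−10) = -1.1928
  SO₂ term: 0.0129·55.3^0.44·exp(0.046·67-1.1928) = 0.4987
  Sd branch = 0.0175·Sd^0.57·e^(0.008·RH+0.085·T) = 6.975 μm/a
  r_corr = 0.4987 + 6.975 = 7.474 μm/a
Convert to mass loss: 7.474 μm/a × 7.14 g/cm³ = 53.37 g·m⁻²·a⁻¹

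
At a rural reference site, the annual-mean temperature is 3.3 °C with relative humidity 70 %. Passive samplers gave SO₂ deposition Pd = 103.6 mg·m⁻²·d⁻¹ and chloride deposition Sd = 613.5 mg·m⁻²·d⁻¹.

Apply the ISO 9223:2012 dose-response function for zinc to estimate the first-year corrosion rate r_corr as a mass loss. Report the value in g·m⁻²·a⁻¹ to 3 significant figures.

r_corr = 25.0 g·m⁻²·a⁻¹

zinc: temperature factor f = +0.038·(-6.7) = -0.2546
  sulphur-dioxide contribution → 1.928 μm/a
  chloride contribution → 1.574 μm/a
  total first-year rate 3.503 μm/a
Convert to mass loss: 3.503 μm/a × 7.14 g/cm³ = 25.01 g·m⁻²·a⁻¹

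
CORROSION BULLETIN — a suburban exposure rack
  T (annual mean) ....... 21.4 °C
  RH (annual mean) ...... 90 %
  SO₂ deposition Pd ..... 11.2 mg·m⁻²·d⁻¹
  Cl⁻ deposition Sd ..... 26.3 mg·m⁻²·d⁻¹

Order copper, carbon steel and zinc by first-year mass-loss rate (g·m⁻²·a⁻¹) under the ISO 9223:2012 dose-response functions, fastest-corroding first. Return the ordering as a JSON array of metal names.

copper: f(T) = -0.080·(T−10) [T>10 °C] = -0.9120
  sulphur-dioxide contribution → 0.8074 μm/a
  chloride contribution → 1.806 μm/a
  total first-year rate 2.613 μm/a
  mass loss = 2.613 μm/a × 8.96 g/cm³ = 23.41 g·m⁻²·a⁻¹
carbon steel: f(T) = -0.054·(T−10) [T>10 °C] = -0.6156
  sulphur-dioxide contribution → 20.32 μm/a
  chloride contribution → 35.53 μm/a
  total first-year rate 55.85 μm/a
  mass loss = 55.85 μm/a × 7.85 g/cm³ = 438.4 g·m⁻²·a⁻¹
zinc: f(T) = -0.071·(T−10) [T>10 °C] = -0.8094
  sulphur-dioxide contribution → 1.044 μm/a
  chloride contribution → 1.429 μm/a
  total first-year rate 2.473 μm/a
  mass loss = 2.473 μm/a × 7.14 g/cm³ = 17.66 g·m⁻²·a⁻¹
Ordering by g·m⁻²·a⁻¹: carbon steel (438) > copper (23.4) > zinc (17.7)

["carbon steel", "copper", "zinc"]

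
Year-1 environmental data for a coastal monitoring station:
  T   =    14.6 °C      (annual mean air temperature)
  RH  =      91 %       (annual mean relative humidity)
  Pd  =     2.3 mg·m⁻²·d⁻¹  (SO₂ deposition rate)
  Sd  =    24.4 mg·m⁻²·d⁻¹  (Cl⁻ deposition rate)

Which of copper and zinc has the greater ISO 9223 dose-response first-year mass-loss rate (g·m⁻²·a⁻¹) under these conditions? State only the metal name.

copper: T>10 °C ⇒ hinge -0.080·(14.6−10) = -0.3680
  SO₂ term: 0.0053·2.3^0.26·exp(0.059·91-0.3680) = 0.9778
  Sd branch = 0.01025·Sd^0.27·e^(0.036·RH+0.049·T) = 1.315 μm/a
  r_corr = 0.9778 + 1.315 = 2.292 μm/a
  mass loss = 2.292 μm/a × 8.96 g/cm³ = 20.54 g·m⁻²·a⁻¹
zinc: f(T) = -0.071·(T−10) [T>10 °C] = -0.3266
  SO₂ term: 0.0129·2.3^0.44·exp(0.046·91-0.3266) = 0.8828
  Cl⁻ term: 0.0175·24.4^0.57·exp(0.008·91+0.085·14.6) = 0.7744
  r_corr = 0.8828 + 0.7744 = 1.657 μm/a
  mass loss = 1.657 μm/a × 7.14 g/cm³ = 11.83 g·m⁻²·a⁻¹
Ordering by g·m⁻²·a⁻¹: copper (20.5) > zinc (11.8)

copper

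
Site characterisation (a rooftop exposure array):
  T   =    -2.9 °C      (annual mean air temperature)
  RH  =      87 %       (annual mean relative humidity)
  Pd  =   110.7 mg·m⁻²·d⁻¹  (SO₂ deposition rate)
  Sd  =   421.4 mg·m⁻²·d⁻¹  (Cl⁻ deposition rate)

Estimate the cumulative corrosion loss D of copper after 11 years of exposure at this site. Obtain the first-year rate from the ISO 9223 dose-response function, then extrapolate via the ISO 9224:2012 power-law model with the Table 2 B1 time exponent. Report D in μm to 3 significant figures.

copper: T≤10 °C ⇒ hinge +0.126·(-2.9−10) = -1.6254
  Pd branch = 0.0053·Pd^0.26·e^(0.059·RH+f) = 0.6013 μm/a
  Sd branch = 0.01025·Sd^0.27·e^(0.036·RH+0.049·T) = 1.042 μm/a
  sum: 0.6013 + 1.042 → r_corr = 1.643 μm/a
Power-law: D(11) = r_corr · 11^0.667
  D(11) = 1.643 × 11^0.667 = 1.643 × 4.95 = 8.135 μm

D(11) = 8.13 μm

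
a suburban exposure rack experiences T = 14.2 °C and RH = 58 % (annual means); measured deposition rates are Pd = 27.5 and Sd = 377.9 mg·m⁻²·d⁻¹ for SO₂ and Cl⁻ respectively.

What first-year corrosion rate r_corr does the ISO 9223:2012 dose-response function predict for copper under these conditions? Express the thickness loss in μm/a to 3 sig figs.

copper: temperature factor f = -0.080·(4.2) = -0.3360
  Pd branch = 0.0053·Pd^0.26·e^(0.059·RH+f) = 0.2746 μm/a
  Cl⁻ term: 0.01025·377.9^0.27·exp(0.036·58+0.049·14.2) = 0.8234
  sum: 0.2746 + 0.8234 → r_corr = 1.098 μm/a

r_corr = 1.10 μm/a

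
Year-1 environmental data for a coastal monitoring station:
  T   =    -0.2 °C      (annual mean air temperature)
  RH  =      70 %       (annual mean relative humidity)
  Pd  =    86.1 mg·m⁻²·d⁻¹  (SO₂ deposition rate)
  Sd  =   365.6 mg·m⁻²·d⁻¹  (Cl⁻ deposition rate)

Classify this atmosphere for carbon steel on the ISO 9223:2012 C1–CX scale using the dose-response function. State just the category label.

C4

carbon steel: temperature factor f = +0.150·(-10.2) = -1.5300
  Pd branch = 1.77·Pd^0.52·e^(0.02·RH+f) = 15.77 μm/a
  Sd branch = 0.102·Sd^0.62·e^(0.033·RH+0.04·T) = 39.57 μm/a
  r_corr = 15.77 + 39.57 = 55.34 μm/a
ISO 9223 Table 2 (carbon steel): 50 < 55.3 ≤ 80 μm/a ⇒ C4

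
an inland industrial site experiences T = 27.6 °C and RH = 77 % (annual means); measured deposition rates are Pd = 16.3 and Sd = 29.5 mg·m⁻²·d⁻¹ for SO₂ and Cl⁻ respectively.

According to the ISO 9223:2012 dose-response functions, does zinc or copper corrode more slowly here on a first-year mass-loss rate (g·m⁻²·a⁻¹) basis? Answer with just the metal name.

zinc: temperature factor f = -0.071·(17.6) = -1.2496
  Pd branch = 0.0129·Pd^0.44·e^(0.046·RH+f) = 0.436 μm/a
  Cl⁻ term: 0.0175·29.5^0.57·exp(0.008·77+0.085·27.6) = 2.329
  r_corr = 0.436 + 2.329 = 2.765 μm/a
  mass loss = 2.765 μm/a × 7.14 g/cm³ = 19.74 g·m⁻²·a⁻¹
copper: T>10 °C ⇒ hinge -0.080·(27.6−10) = -1.4080
  SO₂ term: 0.0053·16.3^0.26·exp(0.059·77-1.4080) = 0.2517
  Cl⁻ term: 0.01025·29.5^0.27·exp(0.036·77+0.049·27.6) = 1.58
  r_corr = 0.2517 + 1.58 = 1.832 μm/a
  mass loss = 1.832 μm/a × 8.96 g/cm³ = 16.42 g·m⁻²·a⁻¹
Ordering by g·m⁻²·a⁻¹: zinc (19.7) > copper (16.4)

copper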